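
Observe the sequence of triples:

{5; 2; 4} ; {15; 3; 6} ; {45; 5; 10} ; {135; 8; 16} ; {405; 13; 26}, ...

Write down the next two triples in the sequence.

{1215; 21; 42}, {3645; 34; 68}

First value: 5, 15, 45, 135, 405 → 1215 → 3645 (×3 each step).
Second value: each term is the sum of the two before it; 2, 3, 5, 8, 13 → 21 → 34.
Third value goes 4, 6, 10, 16, 26 → 42 → 68 (always 2 × the second value).
Putting the parts together: {1215; 21; 42} and then {3645; 34; 68}.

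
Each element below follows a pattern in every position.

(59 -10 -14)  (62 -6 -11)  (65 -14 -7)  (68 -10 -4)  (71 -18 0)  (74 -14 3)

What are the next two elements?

(77 -22 7), (80 -18 10)

First value goes 59, 62, 65, 68, 71, 74 → 77 → 80 (+3 each step).
Second value: -10, -6, -14, -10, -18, -14 → -22 → -18 (alternating steps +4, −8, +4, −8, …).
Third value: alternating steps +3, +4, +3, +4, …; -14, -11, -7, -4, 0, 3 → 7 → 10.
Putting the parts together: (77 -22 7) and then (80 -18 10).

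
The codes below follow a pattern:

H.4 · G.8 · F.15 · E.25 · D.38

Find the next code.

C.54

Letter: letters move back 1 place in the alphabet, so H, G, F, E, D → C.
Second component: differences are 4, 7, 10, … (increasing by 3 each time), so 4, 8, 15, 25, 38 → 54.
Combining the parts gives C.54.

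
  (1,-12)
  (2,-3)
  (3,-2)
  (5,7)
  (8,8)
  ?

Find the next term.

(13,17)

First entry — each term is the sum of the two before it: 1, 2, 3, 5, 8 → 13.
Second entry: alternating steps +9, +1, +9, +1, …, so -12, -3, -2, 7, 8 → 17.
Putting it together: (13,17).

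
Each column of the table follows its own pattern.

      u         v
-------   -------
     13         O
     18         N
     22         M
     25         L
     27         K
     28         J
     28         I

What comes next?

Column u: differences are 5, 4, 3, … (decreasing by 1 each time), so 13, 18, 22, 25, 27, 28, 28 → 27.
Column v: letters move back 1 place in the alphabet, so O, N, M, L, K, J, I → H.
Combining the parts gives 27  H.

27  H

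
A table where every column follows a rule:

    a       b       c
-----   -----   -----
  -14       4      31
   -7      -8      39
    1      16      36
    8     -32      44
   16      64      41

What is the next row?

23  -128  49

Column a: alternating steps +7, +8, +7, +8, …; -14, -7, 1, 8, 16 → 23.
Column b goes 4, -8, 16, -32, 64 → -128 (×(-2) each step).
Column c: alternating steps +8, −3, +8, −3, …, so 31, 39, 36, 44, 41 → 49.
Combining the parts gives 23  -128  49.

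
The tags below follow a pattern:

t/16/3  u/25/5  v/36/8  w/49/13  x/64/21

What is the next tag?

y/81/34

Letter — letters move forward 1 place in the alphabet: t, u, v, w, x → y.
Second component: perfect squares: 4², 5², 6², …; 16, 25, 36, 49, 64 → 81.
Third component: each term is the sum of the two before it, so 3, 5, 8, 13, 21 → 34.
Combining the parts gives y/81/34.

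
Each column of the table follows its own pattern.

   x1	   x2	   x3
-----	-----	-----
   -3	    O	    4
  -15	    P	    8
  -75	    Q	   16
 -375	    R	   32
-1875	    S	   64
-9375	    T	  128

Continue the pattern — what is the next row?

-46875  U  256

Column x1 goes -3, -15, -75, -375, -1875, -9375 → -46875 (×5 each step).
Column x2: O, P, Q, R, S, T → U (letters move forward 1 place in the alphabet).
Column x3: 4, 8, 16, 32, 64, 128 → 256 (×2 each step).
Combining the parts gives -46875  U  256.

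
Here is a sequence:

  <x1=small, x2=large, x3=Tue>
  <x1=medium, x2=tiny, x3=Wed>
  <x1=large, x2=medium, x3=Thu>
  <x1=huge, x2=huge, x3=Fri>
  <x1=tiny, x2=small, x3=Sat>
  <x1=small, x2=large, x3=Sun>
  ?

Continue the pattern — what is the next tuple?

X1 goes small, medium, large, huge, tiny, small → medium (repeats small → medium → large → huge → tiny).
X2: repeats large → tiny → medium → huge → small, so large, tiny, medium, huge, small, large → tiny.
X3: Tue, Wed, Thu, Fri, Sat, Sun → Mon (runs through the weekdays Mon→Sun).
Putting it together: <x1=medium, x2=tiny, x3=Mon>.

<x1=medium, x2=tiny, x3=Mon>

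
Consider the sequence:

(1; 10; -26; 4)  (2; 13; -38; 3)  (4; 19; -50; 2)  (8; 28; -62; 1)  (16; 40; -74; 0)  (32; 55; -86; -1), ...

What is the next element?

(64; 73; -98; -2)

For the first slot, ×2 each step: 1, 2, 4, 8, 16, 32 → 64.
Second slot: 10, 13, 19, 28, 40, 55 → 73 (differences are 3, 6, 9, … (increasing by 3 each time)).
Third slot: −12 each step; -26, -38, -50, -62, -74, -86 → -98.
Fourth slot: 4, 3, 2, 1, 0, -1 → -2 (−1 each step).
Putting it together: (64; 73; -98; -2).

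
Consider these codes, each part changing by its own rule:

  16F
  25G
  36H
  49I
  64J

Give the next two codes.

First component — perfect squares: 4², 5², 6², …: 16, 25, 36, 49, 64 → 81 → 100.
Letter: F, G, H, I, J → K → L (letters move forward 1 place in the alphabet).
Putting the parts together: 81K and then 100L.

81K, 100L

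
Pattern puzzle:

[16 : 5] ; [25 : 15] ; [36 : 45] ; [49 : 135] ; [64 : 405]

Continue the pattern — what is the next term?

First part: 16, 25, 36, 49, 64 → 81 (perfect squares: 4², 5², 6², …).
For the second part, ×3 each step: 5, 15, 45, 135, 405 → 1215.
So the next term is [81 : 1215].

[81 : 1215]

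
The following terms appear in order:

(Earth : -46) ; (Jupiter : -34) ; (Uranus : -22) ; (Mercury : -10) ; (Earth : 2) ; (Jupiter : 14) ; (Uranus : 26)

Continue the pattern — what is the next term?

Planet: repeats Earth → Jupiter → Uranus → Mercury; Earth, Jupiter, Uranus, Mercury, Earth, Jupiter, Uranus → Mercury.
For the second coordinate, +12 each step: -46, -34, -22, -10, 2, 14, 26 → 38.
Putting it together: (Mercury : 38).

(Mercury : 38)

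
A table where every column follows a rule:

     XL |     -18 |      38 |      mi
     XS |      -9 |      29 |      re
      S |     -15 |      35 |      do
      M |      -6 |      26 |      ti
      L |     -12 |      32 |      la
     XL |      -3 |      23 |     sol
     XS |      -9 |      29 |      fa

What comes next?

Size: XL, XS, S, M, L, XL, XS → S (repeats XL → XS → S → M → L).
Second component: alternating steps +9, −6, +9, −6, …, so -18, -9, -15, -6, -12, -3, -9 → 0.
Third component goes 38, 29, 35, 26, 32, 23, 29 → 20 (together with the second component always sums to 20).
Note goes mi, re, do, ti, la, sol, fa → mi (runs backward through the solfège scale do→ti).
Combining the parts gives S  0  20  mi.

S  0  20  mi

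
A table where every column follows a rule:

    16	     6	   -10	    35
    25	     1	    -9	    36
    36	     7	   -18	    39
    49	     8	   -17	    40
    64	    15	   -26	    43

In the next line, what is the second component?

23

For the second component, each term is the sum of the two before it: 6, 1, 7, 8, 15 → 23.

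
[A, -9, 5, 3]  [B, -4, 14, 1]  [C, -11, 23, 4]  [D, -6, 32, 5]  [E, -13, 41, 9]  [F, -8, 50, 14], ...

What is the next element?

For the letter, letters move forward 1 place in the alphabet: A, B, C, D, E, F → G.
Second slot: alternating steps +5, −7, +5, −7, …, so -9, -4, -11, -6, -13, -8 → -15.
Third slot: +9 each step, so 5, 14, 23, 32, 41, 50 → 59.
Fourth slot: each term is the sum of the two before it, so 3, 1, 4, 5, 9, 14 → 23.
So the next element is [G, -15, 59, 23].

[G, -15, 59, 23]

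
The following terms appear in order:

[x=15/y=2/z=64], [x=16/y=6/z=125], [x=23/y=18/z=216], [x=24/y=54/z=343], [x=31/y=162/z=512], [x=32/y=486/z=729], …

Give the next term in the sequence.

[x=39/y=1458/z=1000]

For the x, alternating steps +1, +7, +1, +7, …: 15, 16, 23, 24, 31, 32 → 39.
Y goes 2, 6, 18, 54, 162, 486 → 1458 (×3 each step).
Z: 64, 125, 216, 343, 512, 729 → 1000 (perfect cubes: 4³, 5³, 6³, …).
Combining the parts gives [x=39/y=1458/z=1000].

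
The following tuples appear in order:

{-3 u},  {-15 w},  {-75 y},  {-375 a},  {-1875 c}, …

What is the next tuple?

{-9375 e}

First entry: -3, -15, -75, -375, -1875 → -9375 (×5 each step).
Letter: letters move forward 2 places in the alphabet, wrapping Z→A, so u, w, y, a, c → e.
So the next tuple is {-9375 e}.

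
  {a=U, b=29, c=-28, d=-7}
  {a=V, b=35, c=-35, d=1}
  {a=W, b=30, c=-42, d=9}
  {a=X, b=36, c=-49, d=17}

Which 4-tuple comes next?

{a=Y, b=31, c=-56, d=25}

For the a, letters move forward 1 place in the alphabet: U, V, W, X → Y.
For the b, alternating steps +6, −5, +6, −5, …: 29, 35, 30, 36 → 31.
C — −7 each step: -28, -35, -42, -49 → -56.
For the d, +8 each step: -7, 1, 9, 17 → 25.
Putting it together: {a=Y, b=31, c=-56, d=25}.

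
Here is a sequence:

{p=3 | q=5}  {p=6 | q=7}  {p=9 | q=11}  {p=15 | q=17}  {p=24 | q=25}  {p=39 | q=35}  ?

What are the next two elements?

{p=63 | q=47}, {p=102 | q=61}

P: 3, 6, 9, 15, 24, 39 → 63 → 102 (each term is the sum of the two before it).
Q: 5, 7, 11, 17, 25, 35 → 47 → 61 (differences are 2, 4, 6, … (increasing by 2 each time)).
Putting the parts together: {p=63 | q=47} and then {p=102 | q=61}.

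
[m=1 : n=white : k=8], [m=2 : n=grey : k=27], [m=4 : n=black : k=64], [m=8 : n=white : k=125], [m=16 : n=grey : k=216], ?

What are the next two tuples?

[m=32 : n=black : k=343], [m=64 : n=white : k=512]

M goes 1, 2, 4, 8, 16 → 32 → 64 (×2 each step).
N goes white, grey, black, white, grey → black → white (repeats white → grey → black).
K: 8, 27, 64, 125, 216 → 343 → 512 (perfect cubes: 2³, 3³, 4³, …).
Putting the parts together: [m=32 : n=black : k=343] and then [m=64 : n=white : k=512].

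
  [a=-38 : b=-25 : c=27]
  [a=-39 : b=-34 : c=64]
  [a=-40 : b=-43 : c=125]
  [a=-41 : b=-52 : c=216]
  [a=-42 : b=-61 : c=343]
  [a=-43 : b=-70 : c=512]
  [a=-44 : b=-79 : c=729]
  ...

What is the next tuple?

For the a, −1 each step: -38, -39, -40, -41, -42, -43, -44 → -45.
B goes -25, -34, -43, -52, -61, -70, -79 → -88 (−9 each step).
C: 27, 64, 125, 216, 343, 512, 729 → 1000 (perfect cubes: 3³, 4³, 5³, …).
Combining the parts gives [a=-45 : b=-88 : c=1000].

[a=-45 : b=-88 : c=1000]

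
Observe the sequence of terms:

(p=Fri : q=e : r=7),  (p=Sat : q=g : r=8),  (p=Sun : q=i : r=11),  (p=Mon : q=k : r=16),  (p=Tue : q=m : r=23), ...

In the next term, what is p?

P: Fri, Sat, Sun, Mon, Tue → Wed (runs through the weekdays Mon→Sun).

Wed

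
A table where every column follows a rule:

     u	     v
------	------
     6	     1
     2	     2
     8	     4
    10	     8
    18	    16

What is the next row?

Column u: 6, 2, 8, 10, 18 → 28 (each term is the sum of the two before it).
Column v — ×2 each step: 1, 2, 4, 8, 16 → 32.
Combining the parts gives 28  32.

28  32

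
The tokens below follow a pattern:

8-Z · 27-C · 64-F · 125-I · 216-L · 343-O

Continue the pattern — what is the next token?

First component: perfect cubes: 2³, 3³, 4³, …; 8, 27, 64, 125, 216, 343 → 512.
Letter: letters move forward 3 places in the alphabet, wrapping Z→A; Z, C, F, I, L, O → R.
Combining the parts gives 512-R.

512-R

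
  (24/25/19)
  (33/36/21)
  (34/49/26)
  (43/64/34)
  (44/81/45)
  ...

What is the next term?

First coordinate goes 24, 33, 34, 43, 44 → 53 (alternating steps +9, +1, +9, +1, …).
Second coordinate: 25, 36, 49, 64, 81 → 100 (perfect squares: 5², 6², 7², …).
For the third coordinate, differences are 2, 5, 8, … (increasing by 3 each time): 19, 21, 26, 34, 45 → 59.
So the next term is (53/100/59).

(53/100/59)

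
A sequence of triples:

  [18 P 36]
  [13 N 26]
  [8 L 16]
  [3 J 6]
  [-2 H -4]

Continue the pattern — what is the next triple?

[-7 F -14]

First coordinate: −5 each step; 18, 13, 8, 3, -2 → -7.
Letter goes P, N, L, J, H → F (letters move back 2 places in the alphabet).
Third coordinate: always 2 × the first coordinate; 36, 26, 16, 6, -4 → -14.
Putting it together: [-7 F -14].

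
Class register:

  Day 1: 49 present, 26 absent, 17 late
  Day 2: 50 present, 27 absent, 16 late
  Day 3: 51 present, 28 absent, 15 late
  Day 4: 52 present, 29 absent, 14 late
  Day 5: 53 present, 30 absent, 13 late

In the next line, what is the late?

12

For the absent, +1 each step: 26, 27, 28, 29, 30 → 31.
Late: 17, 16, 15, 14, 13 → 12 (together with the absent always sums to 43).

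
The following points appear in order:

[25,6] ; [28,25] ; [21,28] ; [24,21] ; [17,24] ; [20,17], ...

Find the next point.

First part: 25, 28, 21, 24, 17, 20 → 13 (alternating steps +3, −7, +3, −7, …).
Second part: always the previous value of the first part, so 6, 25, 28, 21, 24, 17 → 20.
Combining the parts gives [13,20].

[13,20]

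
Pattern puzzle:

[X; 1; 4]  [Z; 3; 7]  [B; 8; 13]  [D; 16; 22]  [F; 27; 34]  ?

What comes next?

[H; 41; 49]

Letter goes X, Z, B, D, F → H (letters move forward 2 places in the alphabet, wrapping Z→A).
Second part goes 1, 3, 8, 16, 27 → 41 (differences are 2, 5, 8, … (increasing by 3 each time)).
Third part — differences are 3, 6, 9, … (increasing by 3 each time): 4, 7, 13, 22, 34 → 49.
Putting it together: [H; 41; 49].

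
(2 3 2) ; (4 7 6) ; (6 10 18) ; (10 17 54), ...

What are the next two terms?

(16 27 162), (26 44 486)

First value — each term is the sum of the two before it: 2, 4, 6, 10 → 16 → 26.
Second value: each term is the sum of the two before it, so 3, 7, 10, 17 → 27 → 44.
For the third value, ×3 each step: 2, 6, 18, 54 → 162 → 486.
So the next two terms are (16 27 162) and (26 44 486).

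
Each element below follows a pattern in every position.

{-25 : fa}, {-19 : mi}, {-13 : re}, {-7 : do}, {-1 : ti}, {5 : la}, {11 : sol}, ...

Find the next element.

First entry: +6 each step; -25, -19, -13, -7, -1, 5, 11 → 17.
For the note, runs backward through the solfège scale do→ti: fa, mi, re, do, ti, la, sol → fa.
Putting it together: {17 : fa}.

{17 : fa}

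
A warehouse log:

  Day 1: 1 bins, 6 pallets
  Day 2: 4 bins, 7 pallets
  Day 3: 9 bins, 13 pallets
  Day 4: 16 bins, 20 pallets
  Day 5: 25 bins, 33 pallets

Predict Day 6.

36 bins, 53 pallets

Bins: perfect squares: 1², 2², 3², …; 1, 4, 9, 16, 25 → 36.
Pallets: each term is the sum of the two before it; 6, 7, 13, 20, 33 → 53.
Putting it together: 36 bins, 53 pallets.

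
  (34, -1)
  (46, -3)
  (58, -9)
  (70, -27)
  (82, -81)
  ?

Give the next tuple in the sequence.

(94, -243)

For the first entry, +12 each step: 34, 46, 58, 70, 82 → 94.
Second entry goes -1, -3, -9, -27, -81 → -243 (×3 each step).
Combining the parts gives (94, -243).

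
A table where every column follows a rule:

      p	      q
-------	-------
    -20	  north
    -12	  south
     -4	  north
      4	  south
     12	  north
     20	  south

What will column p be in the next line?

28

Column p: -20, -12, -4, 4, 12, 20 → 28 (+8 each step).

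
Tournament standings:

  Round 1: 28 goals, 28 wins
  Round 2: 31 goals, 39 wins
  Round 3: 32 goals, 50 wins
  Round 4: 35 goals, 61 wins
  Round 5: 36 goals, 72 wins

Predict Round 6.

Goals: alternating steps +3, +1, +3, +1, …; 28, 31, 32, 35, 36 → 39.
Wins: +11 each step, so 28, 39, 50, 61, 72 → 83.
Combining the parts gives 39 goals, 83 wins.

39 goals, 83 wins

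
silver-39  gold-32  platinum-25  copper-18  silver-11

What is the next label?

gold-4

Metal: silver, gold, platinum, copper, silver → gold (repeats silver → gold → platinum → copper).
For the second component, −7 each step: 39, 32, 25, 18, 11 → 4.
Combining the parts gives gold-4.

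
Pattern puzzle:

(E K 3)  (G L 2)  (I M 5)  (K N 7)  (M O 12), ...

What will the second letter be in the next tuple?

P

First letter: letters move forward 2 places in the alphabet; E, G, I, K, M → O.
For the second letter, letters move forward 1 place in the alphabet: K, L, M, N, O → P.
Third component: each term is the sum of the two before it, so 3, 2, 5, 7, 12 → 19.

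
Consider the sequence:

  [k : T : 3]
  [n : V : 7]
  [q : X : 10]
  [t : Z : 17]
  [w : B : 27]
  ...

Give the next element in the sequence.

[z : D : 44]

First letter: letters move forward 3 places in the alphabet; k, n, q, t, w → z.
Second letter — letters move forward 2 places in the alphabet, wrapping Z→A: T, V, X, Z, B → D.
For the third coordinate, each term is the sum of the two before it: 3, 7, 10, 17, 27 → 44.
Combining the parts gives [z : D : 44].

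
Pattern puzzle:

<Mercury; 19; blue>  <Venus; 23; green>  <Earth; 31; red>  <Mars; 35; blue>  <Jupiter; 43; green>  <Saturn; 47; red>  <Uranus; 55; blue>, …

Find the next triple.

Planet: runs through the planets Mercury→Neptune; Mercury, Venus, Earth, Mars, Jupiter, Saturn, Uranus → Neptune.
Second slot: 19, 23, 31, 35, 43, 47, 55 → 59 (alternating steps +4, +8, +4, +8, …).
Colour: repeats blue → green → red, so blue, green, red, blue, green, red, blue → green.
Putting it together: <Neptune; 59; green>.

<Neptune; 59; green>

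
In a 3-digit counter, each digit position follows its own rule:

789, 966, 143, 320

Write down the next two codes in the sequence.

First digit goes 7, 9, 1, 3 → 5 → 7 (+2 each step, mod 10).
Second digit: −2 each step, mod 10; 8, 6, 4, 2 → 0 → 8.
Third digit: −3 each step, mod 10, so 9, 6, 3, 0 → 7 → 4.
Putting the parts together: 507 and then 784.

507 then 784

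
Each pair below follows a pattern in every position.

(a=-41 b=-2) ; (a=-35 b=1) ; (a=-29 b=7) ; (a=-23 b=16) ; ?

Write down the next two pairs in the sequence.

A: -41, -35, -29, -23 → -17 → -11 (+6 each step).
B — differences are 3, 6, 9, … (increasing by 3 each time): -2, 1, 7, 16 → 28 → 43.
Putting the parts together: (a=-17 b=28) and then (a=-11 b=43).

(a=-17 b=28), (a=-11 b=43)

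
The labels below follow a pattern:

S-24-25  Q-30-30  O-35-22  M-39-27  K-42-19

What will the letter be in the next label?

For the letter, letters move back 2 places in the alphabet: S, Q, O, M, K → I.

I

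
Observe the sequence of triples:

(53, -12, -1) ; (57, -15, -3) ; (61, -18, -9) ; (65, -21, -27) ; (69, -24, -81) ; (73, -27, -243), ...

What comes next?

(77, -30, -729)

First value — +4 each step: 53, 57, 61, 65, 69, 73 → 77.
Second value: -12, -15, -18, -21, -24, -27 → -30 (−3 each step).
Third value — ×3 each step: -1, -3, -9, -27, -81, -243 → -729.
Putting it together: (77, -30, -729).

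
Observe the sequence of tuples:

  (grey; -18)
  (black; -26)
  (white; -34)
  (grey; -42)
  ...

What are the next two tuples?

(black; -50), (white; -58)

For the shade, repeats grey → black → white: grey, black, white, grey → black → white.
Second component — −8 each step: -18, -26, -34, -42 → -50 → -58.
So the next two tuples are (black; -50) and (white; -58).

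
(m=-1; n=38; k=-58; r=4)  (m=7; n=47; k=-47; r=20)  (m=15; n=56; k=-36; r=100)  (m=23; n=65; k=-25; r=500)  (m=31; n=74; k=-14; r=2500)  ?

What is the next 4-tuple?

M: +8 each step, so -1, 7, 15, 23, 31 → 39.
N goes 38, 47, 56, 65, 74 → 83 (+9 each step).
K: -58, -47, -36, -25, -14 → -3 (+11 each step).
For the r, ×5 each step: 4, 20, 100, 500, 2500 → 12500.
Combining the parts gives (m=39; n=83; k=-3; r=12500).

(m=39; n=83; k=-3; r=12500)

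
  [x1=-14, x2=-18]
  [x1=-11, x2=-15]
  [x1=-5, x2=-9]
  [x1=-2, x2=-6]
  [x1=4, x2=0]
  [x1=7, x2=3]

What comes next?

For the x1, alternating steps +3, +6, +3, +6, …: -14, -11, -5, -2, 4, 7 → 13.
X2: -18, -15, -9, -6, 0, 3 → 9 (always 4 less than the x1).
Putting it together: [x1=13, x2=9].

[x1=13, x2=9]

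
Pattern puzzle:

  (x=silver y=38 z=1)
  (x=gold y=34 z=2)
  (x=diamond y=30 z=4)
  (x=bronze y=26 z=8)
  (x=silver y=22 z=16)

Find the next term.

(x=gold y=18 z=32)

X: repeats silver → gold → diamond → bronze, so silver, gold, diamond, bronze, silver → gold.
Y: −4 each step, so 38, 34, 30, 26, 22 → 18.
For the z, ×2 each step: 1, 2, 4, 8, 16 → 32.
Combining the parts gives (x=gold y=18 z=32).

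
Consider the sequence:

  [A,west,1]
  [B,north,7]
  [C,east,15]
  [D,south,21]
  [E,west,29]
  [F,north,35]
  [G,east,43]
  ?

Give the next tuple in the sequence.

[H,south,49]

Letter: letters move forward 1 place in the alphabet; A, B, C, D, E, F, G → H.
Direction: repeats west → north → east → south; west, north, east, south, west, north, east → south.
Third entry: alternating steps +6, +8, +6, +8, …, so 1, 7, 15, 21, 29, 35, 43 → 49.
Combining the parts gives [H,south,49].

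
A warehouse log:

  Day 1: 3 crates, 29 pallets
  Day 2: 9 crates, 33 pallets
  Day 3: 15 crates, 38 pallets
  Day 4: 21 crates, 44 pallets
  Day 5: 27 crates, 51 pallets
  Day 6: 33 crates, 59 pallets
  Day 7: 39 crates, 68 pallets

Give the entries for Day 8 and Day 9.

45 crates, 78 pallets; 51 crates, 89 pallets

For the crates, +6 each step: 3, 9, 15, 21, 27, 33, 39 → 45 → 51.
For the pallets, differences are 4, 5, 6, … (increasing by 1 each time): 29, 33, 38, 44, 51, 59, 68 → 78 → 89.
So the next two rows are 45 crates, 78 pallets and 51 crates, 89 pallets.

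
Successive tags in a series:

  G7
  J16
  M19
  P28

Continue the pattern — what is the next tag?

Letter — letters move forward 3 places in the alphabet: G, J, M, P → S.
Second component — alternating steps +9, +3, +9, +3, …: 7, 16, 19, 28 → 31.
Combining the parts gives S31.

S31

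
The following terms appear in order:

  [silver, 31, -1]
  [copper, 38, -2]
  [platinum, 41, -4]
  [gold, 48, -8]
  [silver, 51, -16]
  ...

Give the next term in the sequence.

[copper, 58, -32]

Metal goes silver, copper, platinum, gold, silver → copper (repeats silver → copper → platinum → gold).
Second component goes 31, 38, 41, 48, 51 → 58 (alternating steps +7, +3, +7, +3, …).
Third component: -1, -2, -4, -8, -16 → -32 (×2 each step).
So the next term is [copper, 58, -32].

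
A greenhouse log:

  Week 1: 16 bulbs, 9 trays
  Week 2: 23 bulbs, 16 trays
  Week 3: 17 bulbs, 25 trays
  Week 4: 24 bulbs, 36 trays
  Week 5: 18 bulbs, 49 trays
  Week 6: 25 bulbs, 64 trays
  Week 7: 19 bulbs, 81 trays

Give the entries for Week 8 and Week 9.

26 bulbs, 100 trays; 20 bulbs, 121 trays

Bulbs — alternating steps +7, −6, +7, −6, …: 16, 23, 17, 24, 18, 25, 19 → 26 → 20.
Trays goes 9, 16, 25, 36, 49, 64, 81 → 100 → 121 (perfect squares: 3², 4², 5², …).
So the next two records are 26 bulbs, 100 trays and 20 bulbs, 121 trays.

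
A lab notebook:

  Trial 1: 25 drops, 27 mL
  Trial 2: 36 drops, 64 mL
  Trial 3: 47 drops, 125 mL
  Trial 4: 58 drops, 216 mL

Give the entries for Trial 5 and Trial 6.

69 drops, 343 mL; 80 drops, 512 mL

For the drops, +11 each step: 25, 36, 47, 58 → 69 → 80.
ML: perfect cubes: 3³, 4³, 5³, …; 27, 64, 125, 216 → 343 → 512.
So the next two records are 69 drops, 343 mL and 80 drops, 512 mL.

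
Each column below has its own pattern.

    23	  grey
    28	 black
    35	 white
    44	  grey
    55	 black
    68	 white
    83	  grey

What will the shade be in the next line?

black

Shade: repeats grey → black → white; grey, black, white, grey, black, white, grey → black.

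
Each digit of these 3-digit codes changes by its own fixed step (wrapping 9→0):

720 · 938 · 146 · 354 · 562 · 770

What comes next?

First digit: +2 each step, mod 10; 7, 9, 1, 3, 5, 7 → 9.
Second digit: 2, 3, 4, 5, 6, 7 → 8 (+1 each step, mod 10).
Third digit: 0, 8, 6, 4, 2, 0 → 8 (−2 each step, mod 10).
Putting it together: 988.

988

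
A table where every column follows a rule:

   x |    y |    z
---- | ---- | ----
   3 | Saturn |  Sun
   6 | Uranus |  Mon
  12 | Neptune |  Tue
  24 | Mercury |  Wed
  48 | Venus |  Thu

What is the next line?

96  Earth  Fri

Column x goes 3, 6, 12, 24, 48 → 96 (×2 each step).
Column y: runs through the planets Mercury→Neptune; Saturn, Uranus, Neptune, Mercury, Venus → Earth.
Column z: Sun, Mon, Tue, Wed, Thu → Fri (runs through the weekdays Mon→Sun).
Putting it together: 96  Earth  Fri.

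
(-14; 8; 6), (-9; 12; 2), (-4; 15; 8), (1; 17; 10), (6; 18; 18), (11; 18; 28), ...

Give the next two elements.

(16; 17; 46), (21; 15; 74)

First coordinate goes -14, -9, -4, 1, 6, 11 → 16 → 21 (+5 each step).
Second coordinate goes 8, 12, 15, 17, 18, 18 → 17 → 15 (differences are 4, 3, 2, … (decreasing by 1 each time)).
Third coordinate: each term is the sum of the two before it; 6, 2, 8, 10, 18, 28 → 46 → 74.
So the next two elements are (16; 17; 46) and (21; 15; 74).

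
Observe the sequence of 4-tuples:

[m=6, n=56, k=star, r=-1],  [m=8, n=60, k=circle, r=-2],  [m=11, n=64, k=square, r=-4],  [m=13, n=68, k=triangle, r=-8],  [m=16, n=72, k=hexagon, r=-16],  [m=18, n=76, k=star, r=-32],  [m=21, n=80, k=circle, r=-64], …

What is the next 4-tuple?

[m=23, n=84, k=square, r=-128]

M: 6, 8, 11, 13, 16, 18, 21 → 23 (alternating steps +2, +3, +2, +3, …).
N: 56, 60, 64, 68, 72, 76, 80 → 84 (+4 each step).
K goes star, circle, square, triangle, hexagon, star, circle → square (repeats star → circle → square → triangle → hexagon).
R goes -1, -2, -4, -8, -16, -32, -64 → -128 (×2 each step).
So the next 4-tuple is [m=23, n=84, k=square, r=-128].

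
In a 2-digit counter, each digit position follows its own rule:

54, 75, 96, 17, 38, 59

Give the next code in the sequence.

For the first digit, +2 each step, mod 10: 5, 7, 9, 1, 3, 5 → 7.
Second digit goes 4, 5, 6, 7, 8, 9 → 0 (+1 each step, mod 10).
Combining the parts gives 70.

70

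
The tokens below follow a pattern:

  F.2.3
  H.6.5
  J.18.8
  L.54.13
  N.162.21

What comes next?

P.486.34

Letter goes F, H, J, L, N → P (letters move forward 2 places in the alphabet).
Second component: ×3 each step; 2, 6, 18, 54, 162 → 486.
Third component — each term is the sum of the two before it: 3, 5, 8, 13, 21 → 34.
Combining the parts gives P.486.34.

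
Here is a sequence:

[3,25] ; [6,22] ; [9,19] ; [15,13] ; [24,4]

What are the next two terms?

First entry goes 3, 6, 9, 15, 24 → 39 → 63 (each term is the sum of the two before it).
For the second entry, together with the first entry always sums to 28: 25, 22, 19, 13, 4 → -11 → -35.
So the next two terms are [39,-11] and [63,-35].

[39,-11], [63,-35]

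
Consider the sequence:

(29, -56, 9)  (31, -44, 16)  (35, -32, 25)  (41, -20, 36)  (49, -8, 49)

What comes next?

First component — differences are 2, 4, 6, … (increasing by 2 each time): 29, 31, 35, 41, 49 → 59.
Second component: +12 each step, so -56, -44, -32, -20, -8 → 4.
Third component — perfect squares: 3², 4², 5², …: 9, 16, 25, 36, 49 → 64.
Combining the parts gives (59, 4, 64).

(59, 4, 64)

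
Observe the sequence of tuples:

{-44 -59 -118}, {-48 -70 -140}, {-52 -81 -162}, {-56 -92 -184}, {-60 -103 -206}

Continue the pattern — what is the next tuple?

First part: −4 each step; -44, -48, -52, -56, -60 → -64.
Second part: −11 each step; -59, -70, -81, -92, -103 → -114.
Third part — always 2 × the second part: -118, -140, -162, -184, -206 → -228.
Combining the parts gives {-64 -114 -228}.

{-64 -114 -228}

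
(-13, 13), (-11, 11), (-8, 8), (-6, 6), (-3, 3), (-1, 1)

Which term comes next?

(2, -2)

First coordinate — alternating steps +2, +3, +2, +3, …: -13, -11, -8, -6, -3, -1 → 2.
Second coordinate: 13, 11, 8, 6, 3, 1 → -2 (always the negative of the first coordinate).
Combining the parts gives (2, -2).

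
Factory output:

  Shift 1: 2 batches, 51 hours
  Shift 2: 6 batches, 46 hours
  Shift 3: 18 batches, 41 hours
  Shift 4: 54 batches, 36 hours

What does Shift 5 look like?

162 batches, 31 hours

Batches: ×3 each step; 2, 6, 18, 54 → 162.
Hours: −5 each step, so 51, 46, 41, 36 → 31.
Putting it together: 162 batches, 31 hours.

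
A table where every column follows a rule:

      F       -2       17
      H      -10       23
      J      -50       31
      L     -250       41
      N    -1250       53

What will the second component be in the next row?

Second component: ×5 each step, so -2, -10, -50, -250, -1250 → -6250.

-6250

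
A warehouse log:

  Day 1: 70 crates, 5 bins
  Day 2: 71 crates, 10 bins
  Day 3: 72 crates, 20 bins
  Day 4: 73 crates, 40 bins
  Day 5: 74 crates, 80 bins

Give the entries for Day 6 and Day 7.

75 crates, 160 bins; 76 crates, 320 bins

Crates — +1 each step: 70, 71, 72, 73, 74 → 75 → 76.
Bins goes 5, 10, 20, 40, 80 → 160 → 320 (×2 each step).
So the next two rows are 75 crates, 160 bins and 76 crates, 320 bins.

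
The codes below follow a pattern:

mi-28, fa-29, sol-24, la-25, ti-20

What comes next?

Note: runs through the solfège scale do→ti, so mi, fa, sol, la, ti → do.
Second component: alternating steps +1, −5, +1, −5, …, so 28, 29, 24, 25, 20 → 21.
Combining the parts gives do-21.

do-21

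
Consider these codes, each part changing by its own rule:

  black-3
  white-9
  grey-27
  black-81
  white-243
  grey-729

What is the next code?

Shade — repeats black → white → grey: black, white, grey, black, white, grey → black.
Second component: ×3 each step, so 3, 9, 27, 81, 243, 729 → 2187.
So the next code is black-2187.

black-2187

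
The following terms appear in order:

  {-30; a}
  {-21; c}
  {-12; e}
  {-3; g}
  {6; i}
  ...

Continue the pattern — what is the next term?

{15; k}

First coordinate goes -30, -21, -12, -3, 6 → 15 (+9 each step).
Letter goes a, c, e, g, i → k (letters move forward 2 places in the alphabet).
So the next term is {15; k}.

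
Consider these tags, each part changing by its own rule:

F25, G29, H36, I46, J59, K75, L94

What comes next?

Letter: F, G, H, I, J, K, L → M (letters move forward 1 place in the alphabet).
Second component — differences are 4, 7, 10, … (increasing by 3 each time): 25, 29, 36, 46, 59, 75, 94 → 116.
Putting it together: M116.

M116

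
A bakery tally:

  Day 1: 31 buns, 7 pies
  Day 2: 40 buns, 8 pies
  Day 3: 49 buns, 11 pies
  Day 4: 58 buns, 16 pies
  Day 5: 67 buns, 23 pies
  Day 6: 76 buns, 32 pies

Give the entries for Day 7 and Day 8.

Buns: +9 each step, so 31, 40, 49, 58, 67, 76 → 85 → 94.
Pies: differences are 1, 3, 5, … (increasing by 2 each time); 7, 8, 11, 16, 23, 32 → 43 → 56.
Putting the parts together: 85 buns, 43 pies and then 94 buns, 56 pies.

85 buns, 43 pies; 94 buns, 56 pies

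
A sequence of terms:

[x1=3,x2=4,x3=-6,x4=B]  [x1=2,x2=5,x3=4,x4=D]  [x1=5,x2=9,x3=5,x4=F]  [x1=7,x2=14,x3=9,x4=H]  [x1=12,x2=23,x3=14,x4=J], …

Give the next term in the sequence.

[x1=19,x2=37,x3=23,x4=L]

X1: 3, 2, 5, 7, 12 → 19 (each term is the sum of the two before it).
X2: each term is the sum of the two before it; 4, 5, 9, 14, 23 → 37.
X3: -6, 4, 5, 9, 14 → 23 (always the previous value of the x2).
X4 — letters move forward 2 places in the alphabet: B, D, F, H, J → L.
So the next term is [x1=19,x2=37,x3=23,x4=L].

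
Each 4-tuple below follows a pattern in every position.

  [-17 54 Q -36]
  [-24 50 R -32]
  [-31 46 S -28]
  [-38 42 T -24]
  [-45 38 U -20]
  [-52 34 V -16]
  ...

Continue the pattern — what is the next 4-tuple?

[-59 30 W -12]

First slot: −7 each step, so -17, -24, -31, -38, -45, -52 → -59.
Second slot: −4 each step, so 54, 50, 46, 42, 38, 34 → 30.
Letter — letters move forward 1 place in the alphabet: Q, R, S, T, U, V → W.
Fourth slot: -36, -32, -28, -24, -20, -16 → -12 (+4 each step).
So the next 4-tuple is [-59 30 W -12].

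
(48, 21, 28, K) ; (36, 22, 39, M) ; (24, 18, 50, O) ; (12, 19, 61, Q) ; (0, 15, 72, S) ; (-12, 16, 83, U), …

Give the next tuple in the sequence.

(-24, 12, 94, W)

First part goes 48, 36, 24, 12, 0, -12 → -24 (−12 each step).
Second part: alternating steps +1, −4, +1, −4, …; 21, 22, 18, 19, 15, 16 → 12.
Third part: 28, 39, 50, 61, 72, 83 → 94 (+11 each step).
Letter: K, M, O, Q, S, U → W (letters move forward 2 places in the alphabet).
So the next tuple is (-24, 12, 94, W).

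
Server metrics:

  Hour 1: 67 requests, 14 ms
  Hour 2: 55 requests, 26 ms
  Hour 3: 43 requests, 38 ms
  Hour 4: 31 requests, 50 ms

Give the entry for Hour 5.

19 requests, 62 ms

Requests: −12 each step; 67, 55, 43, 31 → 19.
Ms: together with the requests always sums to 81; 14, 26, 38, 50 → 62.
So the next row is 19 requests, 62 ms.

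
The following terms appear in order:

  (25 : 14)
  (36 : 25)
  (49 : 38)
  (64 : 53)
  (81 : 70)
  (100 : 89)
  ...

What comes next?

First entry: 25, 36, 49, 64, 81, 100 → 121 (perfect squares: 5², 6², 7², …).
Second entry goes 14, 25, 38, 53, 70, 89 → 110 (always 11 less than the first entry).
Putting it together: (121 : 110).

(121 : 110)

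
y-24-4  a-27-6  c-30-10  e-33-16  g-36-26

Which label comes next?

Letter — letters move forward 2 places in the alphabet, wrapping Z→A: y, a, c, e, g → i.
Second component goes 24, 27, 30, 33, 36 → 39 (+3 each step).
Third component — each term is the sum of the two before it: 4, 6, 10, 16, 26 → 42.
Combining the parts gives i-39-42.

i-39-42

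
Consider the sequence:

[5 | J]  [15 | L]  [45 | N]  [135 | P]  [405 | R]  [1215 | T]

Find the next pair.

First value: ×3 each step, so 5, 15, 45, 135, 405, 1215 → 3645.
Letter: J, L, N, P, R, T → V (letters move forward 2 places in the alphabet).
So the next pair is [3645 | V].

[3645 | V]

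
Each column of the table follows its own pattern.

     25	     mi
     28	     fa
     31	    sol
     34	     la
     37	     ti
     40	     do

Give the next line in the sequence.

First component: +3 each step, so 25, 28, 31, 34, 37, 40 → 43.
Note: mi, fa, sol, la, ti, do → re (runs through the solfège scale do→ti).
Combining the parts gives 43  re.

43  re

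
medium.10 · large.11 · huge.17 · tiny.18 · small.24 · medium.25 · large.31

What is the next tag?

huge.32

Size: repeats medium → large → huge → tiny → small; medium, large, huge, tiny, small, medium, large → huge.
Second component: alternating steps +1, +6, +1, +6, …, so 10, 11, 17, 18, 24, 25, 31 → 32.
Putting it together: huge.32.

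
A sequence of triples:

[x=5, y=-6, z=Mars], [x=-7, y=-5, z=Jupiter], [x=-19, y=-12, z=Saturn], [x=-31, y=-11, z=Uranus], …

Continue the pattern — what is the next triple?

X goes 5, -7, -19, -31 → -43 (−12 each step).
Y — alternating steps +1, −7, +1, −7, …: -6, -5, -12, -11 → -18.
Z: runs through the planets Mercury→Neptune, so Mars, Jupiter, Saturn, Uranus → Neptune.
Combining the parts gives [x=-43, y=-18, z=Neptune].

[x=-43, y=-18, z=Neptune]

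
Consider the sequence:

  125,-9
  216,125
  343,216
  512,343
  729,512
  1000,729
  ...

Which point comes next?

First value — perfect cubes: 5³, 6³, 7³, …: 125, 216, 343, 512, 729, 1000 → 1331.
Second value: -9, 125, 216, 343, 512, 729 → 1000 (always the previous value of the first value).
Combining the parts gives 1331,1000.

1331,1000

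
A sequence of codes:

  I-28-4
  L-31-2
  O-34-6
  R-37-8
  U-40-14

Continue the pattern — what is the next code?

X-43-22

For the letter, letters move forward 3 places in the alphabet: I, L, O, R, U → X.
Second component: +3 each step; 28, 31, 34, 37, 40 → 43.
Third component goes 4, 2, 6, 8, 14 → 22 (each term is the sum of the two before it).
Putting it together: X-43-22.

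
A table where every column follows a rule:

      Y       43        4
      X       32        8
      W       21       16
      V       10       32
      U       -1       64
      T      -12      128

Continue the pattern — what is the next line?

S  -23  256

Letter: letters move back 1 place in the alphabet, so Y, X, W, V, U, T → S.
Second component: 43, 32, 21, 10, -1, -12 → -23 (−11 each step).
For the third component, ×2 each step: 4, 8, 16, 32, 64, 128 → 256.
So the next line is S  -23  256.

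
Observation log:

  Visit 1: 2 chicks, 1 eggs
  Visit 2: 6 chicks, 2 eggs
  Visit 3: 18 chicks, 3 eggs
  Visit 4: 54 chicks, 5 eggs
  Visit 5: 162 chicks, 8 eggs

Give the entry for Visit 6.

For the chicks, ×3 each step: 2, 6, 18, 54, 162 → 486.
Eggs goes 1, 2, 3, 5, 8 → 13 (each term is the sum of the two before it).
So the next row is 486 chicks, 13 eggs.

486 chicks, 13 eggs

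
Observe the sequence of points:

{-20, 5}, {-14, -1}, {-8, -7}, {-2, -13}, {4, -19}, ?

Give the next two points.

First slot — +6 each step: -20, -14, -8, -2, 4 → 10 → 16.
For the second slot, together with the first slot always sums to -15: 5, -1, -7, -13, -19 → -25 → -31.
Putting the parts together: {10, -25} and then {16, -31}.

{10, -25}, {16, -31}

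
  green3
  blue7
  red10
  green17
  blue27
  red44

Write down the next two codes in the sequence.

Colour — repeats green → blue → red: green, blue, red, green, blue, red → green → blue.
Second component: each term is the sum of the two before it; 3, 7, 10, 17, 27, 44 → 71 → 115.
Putting the parts together: green71 and then blue115.

green71, blue115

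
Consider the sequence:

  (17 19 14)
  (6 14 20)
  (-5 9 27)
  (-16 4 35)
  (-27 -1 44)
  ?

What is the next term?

For the first slot, −11 each step: 17, 6, -5, -16, -27 → -38.
For the second slot, −5 each step: 19, 14, 9, 4, -1 → -6.
Third slot: differences are 6, 7, 8, … (increasing by 1 each time); 14, 20, 27, 35, 44 → 54.
Combining the parts gives (-38 -6 54).

(-38 -6 54)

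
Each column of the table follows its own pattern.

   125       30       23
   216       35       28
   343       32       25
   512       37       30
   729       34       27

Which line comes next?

1000  39  32

For the first component, perfect cubes: 5³, 6³, 7³, …: 125, 216, 343, 512, 729 → 1000.
Second component — alternating steps +5, −3, +5, −3, …: 30, 35, 32, 37, 34 → 39.
Third component: always 7 less than the second component, so 23, 28, 25, 30, 27 → 32.
So the next line is 1000  39  32.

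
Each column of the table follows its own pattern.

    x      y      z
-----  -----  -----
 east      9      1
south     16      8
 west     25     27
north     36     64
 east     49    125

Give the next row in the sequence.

south  64  216

Column x: repeats east → south → west → north, so east, south, west, north, east → south.
Column y goes 9, 16, 25, 36, 49 → 64 (perfect squares: 3², 4², 5², …).
Column z — perfect cubes: 1³, 2³, 3³, …: 1, 8, 27, 64, 125 → 216.
Putting it together: south  64  216.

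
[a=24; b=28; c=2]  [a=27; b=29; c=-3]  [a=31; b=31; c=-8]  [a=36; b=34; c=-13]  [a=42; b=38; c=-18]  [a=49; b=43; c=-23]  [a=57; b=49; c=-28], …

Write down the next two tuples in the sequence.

[a=66; b=56; c=-33], [a=76; b=64; c=-38]

A: differences are 3, 4, 5, … (increasing by 1 each time); 24, 27, 31, 36, 42, 49, 57 → 66 → 76.
For the b, differences are 1, 2, 3, … (increasing by 1 each time): 28, 29, 31, 34, 38, 43, 49 → 56 → 64.
C goes 2, -3, -8, -13, -18, -23, -28 → -33 → -38 (−5 each step).
Putting the parts together: [a=66; b=56; c=-33] and then [a=76; b=64; c=-38].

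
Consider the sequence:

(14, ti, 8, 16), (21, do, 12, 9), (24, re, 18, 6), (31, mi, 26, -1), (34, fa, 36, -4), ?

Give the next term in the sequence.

(41, sol, 48, -11)

First component: 14, 21, 24, 31, 34 → 41 (alternating steps +7, +3, +7, +3, …).
Note: ti, do, re, mi, fa → sol (runs through the solfège scale do→ti).
Third component — differences are 4, 6, 8, … (increasing by 2 each time): 8, 12, 18, 26, 36 → 48.
Fourth component: together with the first component always sums to 30; 16, 9, 6, -1, -4 → -11.
Combining the parts gives (41, sol, 48, -11).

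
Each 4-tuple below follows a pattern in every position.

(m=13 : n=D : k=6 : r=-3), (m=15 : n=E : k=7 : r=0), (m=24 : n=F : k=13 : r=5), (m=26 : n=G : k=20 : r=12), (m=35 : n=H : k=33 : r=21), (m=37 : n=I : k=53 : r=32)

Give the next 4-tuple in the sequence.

(m=46 : n=J : k=86 : r=45)

M: 13, 15, 24, 26, 35, 37 → 46 (alternating steps +2, +9, +2, +9, …).
For the n, letters move forward 1 place in the alphabet: D, E, F, G, H, I → J.
K: each term is the sum of the two before it; 6, 7, 13, 20, 33, 53 → 86.
R: differences are 3, 5, 7, … (increasing by 2 each time), so -3, 0, 5, 12, 21, 32 → 45.
Combining the parts gives (m=46 : n=J : k=86 : r=45).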